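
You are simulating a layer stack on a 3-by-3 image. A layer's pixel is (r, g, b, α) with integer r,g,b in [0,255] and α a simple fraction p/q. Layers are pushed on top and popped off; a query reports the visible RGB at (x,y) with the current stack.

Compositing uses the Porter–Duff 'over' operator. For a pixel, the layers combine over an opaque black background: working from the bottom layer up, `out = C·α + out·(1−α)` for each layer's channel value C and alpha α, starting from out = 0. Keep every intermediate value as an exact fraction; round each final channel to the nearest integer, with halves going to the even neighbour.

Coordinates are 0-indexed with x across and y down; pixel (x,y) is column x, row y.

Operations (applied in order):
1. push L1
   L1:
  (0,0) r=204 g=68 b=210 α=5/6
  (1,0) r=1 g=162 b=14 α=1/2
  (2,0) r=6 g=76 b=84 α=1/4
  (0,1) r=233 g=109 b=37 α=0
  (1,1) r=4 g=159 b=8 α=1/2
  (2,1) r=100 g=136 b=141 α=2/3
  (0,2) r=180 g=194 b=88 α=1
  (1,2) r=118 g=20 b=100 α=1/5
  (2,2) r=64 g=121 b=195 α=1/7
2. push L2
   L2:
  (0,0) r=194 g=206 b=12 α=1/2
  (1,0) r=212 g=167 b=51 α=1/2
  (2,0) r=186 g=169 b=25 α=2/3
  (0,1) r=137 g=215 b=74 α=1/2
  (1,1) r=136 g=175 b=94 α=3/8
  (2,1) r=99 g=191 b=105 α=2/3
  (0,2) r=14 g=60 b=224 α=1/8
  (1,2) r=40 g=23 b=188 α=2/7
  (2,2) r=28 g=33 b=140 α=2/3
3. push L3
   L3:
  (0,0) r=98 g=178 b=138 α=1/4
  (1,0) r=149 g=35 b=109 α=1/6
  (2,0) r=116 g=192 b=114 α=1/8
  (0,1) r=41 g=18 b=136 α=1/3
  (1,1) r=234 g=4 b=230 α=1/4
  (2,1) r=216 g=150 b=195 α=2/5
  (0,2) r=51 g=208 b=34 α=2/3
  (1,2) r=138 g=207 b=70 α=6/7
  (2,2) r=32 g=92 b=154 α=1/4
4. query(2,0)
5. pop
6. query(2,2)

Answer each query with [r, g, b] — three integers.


query (2,0) [L1,L2,L3] — begin 0,0,0
+L1 (α=1/4) → [3/2, 19, 21]
+L2 (α=2/3) → [249/2, 119, 71/3]
+L3 (α=1/8) → [1975/16, 1025/8, 839/24]
rounded: [123, 128, 35]

at x=2,y=2 over L1,L2:
L1 α=1/7: [64/7, 121/7, 195/7]
L2 α=2/3: [152/7, 583/21, 2155/21]
= [22, 28, 103]


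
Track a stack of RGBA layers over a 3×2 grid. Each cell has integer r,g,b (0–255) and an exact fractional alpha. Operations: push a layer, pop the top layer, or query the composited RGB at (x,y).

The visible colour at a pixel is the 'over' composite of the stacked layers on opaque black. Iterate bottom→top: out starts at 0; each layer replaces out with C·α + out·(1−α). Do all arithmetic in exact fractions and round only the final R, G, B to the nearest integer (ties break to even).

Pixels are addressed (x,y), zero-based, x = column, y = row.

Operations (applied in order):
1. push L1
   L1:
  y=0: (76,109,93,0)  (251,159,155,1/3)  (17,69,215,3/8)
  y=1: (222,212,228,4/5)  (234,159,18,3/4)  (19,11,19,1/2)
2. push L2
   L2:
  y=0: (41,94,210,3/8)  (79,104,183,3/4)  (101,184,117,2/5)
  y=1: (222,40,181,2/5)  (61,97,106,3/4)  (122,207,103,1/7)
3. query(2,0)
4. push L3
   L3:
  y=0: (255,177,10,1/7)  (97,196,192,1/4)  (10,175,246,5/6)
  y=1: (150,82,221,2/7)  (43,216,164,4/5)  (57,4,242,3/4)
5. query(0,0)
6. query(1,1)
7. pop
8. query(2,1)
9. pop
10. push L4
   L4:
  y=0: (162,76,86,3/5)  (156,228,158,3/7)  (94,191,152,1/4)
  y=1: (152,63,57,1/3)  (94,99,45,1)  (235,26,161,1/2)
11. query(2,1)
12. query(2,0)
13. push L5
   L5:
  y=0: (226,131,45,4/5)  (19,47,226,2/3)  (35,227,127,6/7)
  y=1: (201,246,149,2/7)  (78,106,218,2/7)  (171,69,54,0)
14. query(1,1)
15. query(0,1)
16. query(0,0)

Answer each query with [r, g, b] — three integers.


(2,0) stack=L1,L2; from [0,0,0]:
+L1 (α=3/8) → [51/8, 207/8, 645/8]
+L2 (α=2/5) → [1769/40, 713/8, 3807/40]
→ [44, 89, 95]

(0,0) stack=L1,L2,L3; from [0,0,0]:
after L1 α=0: [0, 0, 0]
after L2 α=3/8: [123/8, 141/4, 315/4]
after L3 α=1/7: [1389/28, 111/2, 965/14]
→ [50, 56, 69]

query (1,1) [L1,L2,L3] — begin 0,0,0
after L1 α=3/4: [351/2, 477/4, 27/2]
after L2 α=3/4: [717/8, 1641/16, 663/8]
after L3 α=4/5: [2093/40, 3093/16, 5911/40]
→ [52, 193, 148]

at x=2,y=1 over L1,L2:
after L1 α=1/2: [19/2, 11/2, 19/2]
after L2 α=1/7: [179/7, 240/7, 160/7]
→ [26, 34, 23]

(2,1) stack=L1,L4; from [0,0,0]:
+L1 (α=1/2) → [19/2, 11/2, 19/2]
+L4 (α=1/2) → [489/4, 63/4, 341/4]
rounded: [122, 16, 85]

(2,0) stack=L1,L4; from [0,0,0]:
after L1 α=3/8: [51/8, 207/8, 645/8]
after L4 α=1/4: [905/32, 2149/32, 3151/32]
= [28, 67, 98]

at x=1,y=1 over L1,L4,L5:
+L1 (α=3/4) → [351/2, 477/4, 27/2]
+L4 (α=1) → [94, 99, 45]
+L5 (α=2/7) → [626/7, 101, 661/7]
→ [89, 101, 94]

at x=0,y=1 over L1,L4,L5:
L1 α=4/5: [888/5, 848/5, 912/5]
L4 α=1/3: [2536/15, 2011/15, 703/5]
L5 α=2/7: [3742/21, 3487/21, 143]
= [178, 166, 143]

at x=0,y=0 over L1,L4,L5:
after L1 α=0: [0, 0, 0]
after L4 α=3/5: [486/5, 228/5, 258/5]
after L5 α=4/5: [5006/25, 2848/25, 1158/25]
rounded: [200, 114, 46]


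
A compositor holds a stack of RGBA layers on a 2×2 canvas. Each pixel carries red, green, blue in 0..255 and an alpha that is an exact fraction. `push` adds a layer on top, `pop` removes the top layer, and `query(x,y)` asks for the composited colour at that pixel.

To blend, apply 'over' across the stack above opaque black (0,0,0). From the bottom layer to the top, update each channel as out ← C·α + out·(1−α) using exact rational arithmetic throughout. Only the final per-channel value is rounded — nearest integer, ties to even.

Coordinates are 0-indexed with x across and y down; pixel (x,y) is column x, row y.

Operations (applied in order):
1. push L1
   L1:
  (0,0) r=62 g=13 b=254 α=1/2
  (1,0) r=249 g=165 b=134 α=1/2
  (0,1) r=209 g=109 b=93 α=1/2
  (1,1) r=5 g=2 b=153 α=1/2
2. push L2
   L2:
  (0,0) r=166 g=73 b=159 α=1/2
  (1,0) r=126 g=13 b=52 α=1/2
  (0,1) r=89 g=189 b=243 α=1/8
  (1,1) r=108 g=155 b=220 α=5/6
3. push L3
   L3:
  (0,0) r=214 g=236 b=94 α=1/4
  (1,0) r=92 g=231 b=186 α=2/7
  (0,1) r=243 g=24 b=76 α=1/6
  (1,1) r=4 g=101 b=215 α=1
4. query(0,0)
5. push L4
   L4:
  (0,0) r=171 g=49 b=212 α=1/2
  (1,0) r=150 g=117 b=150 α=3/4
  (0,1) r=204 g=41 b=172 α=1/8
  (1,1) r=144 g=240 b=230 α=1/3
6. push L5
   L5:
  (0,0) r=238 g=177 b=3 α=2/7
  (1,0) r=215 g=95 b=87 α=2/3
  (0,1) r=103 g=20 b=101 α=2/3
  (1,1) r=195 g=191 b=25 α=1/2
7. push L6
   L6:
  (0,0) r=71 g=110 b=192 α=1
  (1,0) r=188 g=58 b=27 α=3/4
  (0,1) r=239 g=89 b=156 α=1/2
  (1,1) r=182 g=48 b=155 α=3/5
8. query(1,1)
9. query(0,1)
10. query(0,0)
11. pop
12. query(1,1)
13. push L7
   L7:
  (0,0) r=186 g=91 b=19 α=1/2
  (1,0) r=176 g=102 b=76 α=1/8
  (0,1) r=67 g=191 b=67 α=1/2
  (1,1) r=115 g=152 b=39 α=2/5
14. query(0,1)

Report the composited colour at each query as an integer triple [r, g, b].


(0,0) stack=L1,L2,L3; from [0,0,0]:
+L1 (α=1/2) → [31, 13/2, 127]
+L2 (α=1/2) → [197/2, 159/4, 143]
+L3 (α=1/4) → [1019/8, 1421/16, 523/4]
= [127, 89, 131]

at x=1,y=1 over L1,L2,L3,L4,L5,L6:
L1 α=1/2: [5/2, 1, 153/2]
L2 α=5/6: [1085/12, 388/3, 2353/12]
L3 α=1: [4, 101, 215]
L4 α=1/3: [152/3, 442/3, 220]
L5 α=1/2: [737/6, 1015/6, 245/2]
L6 α=3/5: [475/3, 1447/15, 142]
rounded: [158, 96, 142]

(0,1) stack=L1,L2,L3,L4,L5,L6; from [0,0,0]:
L1 α=1/2: [209/2, 109/2, 93/2]
L2 α=1/8: [1641/16, 1141/16, 1137/16]
L3 α=1/6: [4031/32, 6089/96, 6901/96]
L4 α=1/8: [34745/256, 46559/768, 64819/768]
L5 α=2/3: [87481/768, 77279/2304, 219955/2304]
L6 α=1/2: [271033/1536, 282335/4608, 579379/4608]
→ [176, 61, 126]

at x=0,y=0 over L1,L2,L3,L4,L5,L6:
+L1 (α=1/2) → [31, 13/2, 127]
+L2 (α=1/2) → [197/2, 159/4, 143]
+L3 (α=1/4) → [1019/8, 1421/16, 523/4]
+L4 (α=1/2) → [2387/16, 2205/32, 1371/8]
+L5 (α=2/7) → [2793/16, 22353/224, 6903/56]
+L6 (α=1) → [71, 110, 192]
rounded: [71, 110, 192]

at x=1,y=1 over L1,L2,L3,L4,L5:
L1 α=1/2: [5/2, 1, 153/2]
L2 α=5/6: [1085/12, 388/3, 2353/12]
L3 α=1: [4, 101, 215]
L4 α=1/3: [152/3, 442/3, 220]
L5 α=1/2: [737/6, 1015/6, 245/2]
→ [123, 169, 122]

query (0,1) [L1,L2,L3,L4,L5,L7] — begin 0,0,0
+L1 (α=1/2) → [209/2, 109/2, 93/2]
+L2 (α=1/8) → [1641/16, 1141/16, 1137/16]
+L3 (α=1/6) → [4031/32, 6089/96, 6901/96]
+L4 (α=1/8) → [34745/256, 46559/768, 64819/768]
+L5 (α=2/3) → [87481/768, 77279/2304, 219955/2304]
+L7 (α=1/2) → [138937/1536, 517343/4608, 374323/4608]
→ [90, 112, 81]


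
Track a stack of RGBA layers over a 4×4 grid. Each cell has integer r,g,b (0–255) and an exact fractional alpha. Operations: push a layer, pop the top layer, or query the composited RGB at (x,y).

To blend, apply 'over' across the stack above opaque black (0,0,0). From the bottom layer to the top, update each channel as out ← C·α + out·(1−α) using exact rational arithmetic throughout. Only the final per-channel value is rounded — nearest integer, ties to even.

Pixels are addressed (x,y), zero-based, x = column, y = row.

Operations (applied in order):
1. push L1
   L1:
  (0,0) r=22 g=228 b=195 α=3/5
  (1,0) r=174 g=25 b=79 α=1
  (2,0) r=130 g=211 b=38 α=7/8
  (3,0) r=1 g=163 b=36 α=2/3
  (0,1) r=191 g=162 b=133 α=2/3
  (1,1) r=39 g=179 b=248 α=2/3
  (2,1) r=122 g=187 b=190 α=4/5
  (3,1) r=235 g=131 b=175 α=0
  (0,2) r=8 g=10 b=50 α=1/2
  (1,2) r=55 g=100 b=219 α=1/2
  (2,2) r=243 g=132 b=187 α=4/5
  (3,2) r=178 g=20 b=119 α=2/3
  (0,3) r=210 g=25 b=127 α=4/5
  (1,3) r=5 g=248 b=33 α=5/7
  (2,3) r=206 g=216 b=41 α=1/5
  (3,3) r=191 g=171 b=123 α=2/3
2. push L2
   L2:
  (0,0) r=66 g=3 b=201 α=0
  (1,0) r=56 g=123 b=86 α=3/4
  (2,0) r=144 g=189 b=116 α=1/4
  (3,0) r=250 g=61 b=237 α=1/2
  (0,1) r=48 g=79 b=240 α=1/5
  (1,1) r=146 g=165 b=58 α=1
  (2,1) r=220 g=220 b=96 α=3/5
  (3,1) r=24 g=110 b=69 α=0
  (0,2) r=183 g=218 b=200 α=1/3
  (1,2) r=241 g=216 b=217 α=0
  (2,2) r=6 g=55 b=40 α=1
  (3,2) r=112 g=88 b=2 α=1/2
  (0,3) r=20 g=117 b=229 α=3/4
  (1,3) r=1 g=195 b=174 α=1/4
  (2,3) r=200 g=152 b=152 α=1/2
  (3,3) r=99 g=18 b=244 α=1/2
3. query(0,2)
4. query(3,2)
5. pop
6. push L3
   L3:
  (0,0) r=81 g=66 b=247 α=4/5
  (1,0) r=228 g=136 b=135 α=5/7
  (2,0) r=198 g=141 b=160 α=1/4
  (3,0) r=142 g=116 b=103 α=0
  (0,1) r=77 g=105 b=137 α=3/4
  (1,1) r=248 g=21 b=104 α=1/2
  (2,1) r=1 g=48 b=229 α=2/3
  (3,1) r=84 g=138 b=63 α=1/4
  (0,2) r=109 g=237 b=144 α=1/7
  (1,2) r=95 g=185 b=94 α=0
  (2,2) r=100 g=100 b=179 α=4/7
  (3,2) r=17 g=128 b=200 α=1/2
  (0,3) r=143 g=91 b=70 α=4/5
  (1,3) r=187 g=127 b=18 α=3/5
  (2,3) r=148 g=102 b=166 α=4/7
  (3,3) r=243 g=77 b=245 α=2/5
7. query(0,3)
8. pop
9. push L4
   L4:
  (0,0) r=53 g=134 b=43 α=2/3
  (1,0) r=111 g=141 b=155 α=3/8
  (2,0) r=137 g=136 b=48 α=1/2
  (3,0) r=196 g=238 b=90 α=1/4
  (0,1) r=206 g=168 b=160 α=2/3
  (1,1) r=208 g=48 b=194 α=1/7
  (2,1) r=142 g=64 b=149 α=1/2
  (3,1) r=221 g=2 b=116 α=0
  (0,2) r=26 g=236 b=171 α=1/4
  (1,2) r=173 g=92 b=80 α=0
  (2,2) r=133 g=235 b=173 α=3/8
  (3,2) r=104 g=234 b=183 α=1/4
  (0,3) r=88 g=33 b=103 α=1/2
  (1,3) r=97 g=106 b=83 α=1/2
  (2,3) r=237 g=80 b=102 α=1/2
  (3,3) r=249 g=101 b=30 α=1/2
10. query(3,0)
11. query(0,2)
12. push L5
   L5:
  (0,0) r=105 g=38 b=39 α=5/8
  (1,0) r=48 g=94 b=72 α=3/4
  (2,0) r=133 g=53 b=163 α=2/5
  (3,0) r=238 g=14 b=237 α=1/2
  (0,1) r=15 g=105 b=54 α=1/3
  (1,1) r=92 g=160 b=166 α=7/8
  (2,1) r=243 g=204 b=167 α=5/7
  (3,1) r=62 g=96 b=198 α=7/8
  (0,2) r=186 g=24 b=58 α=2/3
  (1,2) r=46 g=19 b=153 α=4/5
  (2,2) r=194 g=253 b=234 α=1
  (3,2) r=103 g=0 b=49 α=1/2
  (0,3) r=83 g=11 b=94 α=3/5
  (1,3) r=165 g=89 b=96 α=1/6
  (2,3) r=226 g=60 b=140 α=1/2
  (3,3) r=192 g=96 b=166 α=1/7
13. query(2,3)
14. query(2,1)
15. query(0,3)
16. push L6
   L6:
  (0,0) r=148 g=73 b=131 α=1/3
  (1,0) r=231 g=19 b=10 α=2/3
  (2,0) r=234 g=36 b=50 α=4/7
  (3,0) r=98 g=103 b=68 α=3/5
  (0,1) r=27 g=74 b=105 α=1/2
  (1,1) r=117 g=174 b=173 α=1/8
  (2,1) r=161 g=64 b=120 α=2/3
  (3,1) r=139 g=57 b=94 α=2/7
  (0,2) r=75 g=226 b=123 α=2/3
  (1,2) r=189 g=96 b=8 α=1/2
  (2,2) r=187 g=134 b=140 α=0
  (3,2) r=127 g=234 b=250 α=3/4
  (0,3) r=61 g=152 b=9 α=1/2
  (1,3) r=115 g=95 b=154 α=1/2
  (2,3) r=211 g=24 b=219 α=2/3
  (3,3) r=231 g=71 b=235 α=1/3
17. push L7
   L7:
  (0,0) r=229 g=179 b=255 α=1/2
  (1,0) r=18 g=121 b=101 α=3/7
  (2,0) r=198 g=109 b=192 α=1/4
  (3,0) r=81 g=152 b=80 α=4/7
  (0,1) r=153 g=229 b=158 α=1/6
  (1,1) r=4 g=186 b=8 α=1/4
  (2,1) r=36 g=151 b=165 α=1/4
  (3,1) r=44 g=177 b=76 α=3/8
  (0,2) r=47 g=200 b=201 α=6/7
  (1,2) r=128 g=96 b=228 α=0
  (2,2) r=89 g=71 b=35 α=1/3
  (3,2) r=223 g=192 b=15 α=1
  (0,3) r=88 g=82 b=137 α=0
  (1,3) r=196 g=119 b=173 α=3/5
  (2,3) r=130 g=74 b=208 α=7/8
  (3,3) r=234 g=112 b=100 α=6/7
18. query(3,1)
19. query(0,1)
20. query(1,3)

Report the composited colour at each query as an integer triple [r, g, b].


(0,2) stack=L1,L2; from [0,0,0]:
+L1 (α=1/2) → [4, 5, 25]
+L2 (α=1/3) → [191/3, 76, 250/3]
→ [64, 76, 83]

(3,2) stack=L1,L2; from [0,0,0]:
after L1 α=2/3: [356/3, 40/3, 238/3]
after L2 α=1/2: [346/3, 152/3, 122/3]
= [115, 51, 41]

at x=0,y=3 over L1,L3:
+L1 (α=4/5) → [168, 20, 508/5]
+L3 (α=4/5) → [148, 384/5, 1908/25]
= [148, 77, 76]

query (3,0) [L1,L4] — begin 0,0,0
L1 α=2/3: [2/3, 326/3, 24]
L4 α=1/4: [99/2, 141, 81/2]
rounded: [50, 141, 40]

query (0,2) [L1,L4] — begin 0,0,0
+L1 (α=1/2) → [4, 5, 25]
+L4 (α=1/4) → [19/2, 251/4, 123/2]
rounded: [10, 63, 62]

query (2,3) [L1,L4,L5] — begin 0,0,0
after L1 α=1/5: [206/5, 216/5, 41/5]
after L4 α=1/2: [1391/10, 308/5, 551/10]
after L5 α=1/2: [3651/20, 304/5, 1951/20]
rounded: [183, 61, 98]

(2,1) stack=L1,L4,L5; from [0,0,0]:
+L1 (α=4/5) → [488/5, 748/5, 152]
+L4 (α=1/2) → [599/5, 534/5, 301/2]
+L5 (α=5/7) → [1039/5, 6168/35, 1136/7]
rounded: [208, 176, 162]

query (0,3) [L1,L4,L5] — begin 0,0,0
+L1 (α=4/5) → [168, 20, 508/5]
+L4 (α=1/2) → [128, 53/2, 1023/10]
+L5 (α=3/5) → [101, 86/5, 2433/25]
rounded: [101, 17, 97]

query (3,1) [L1,L4,L5,L6,L7] — begin 0,0,0
after L1 α=0: [0, 0, 0]
after L4 α=0: [0, 0, 0]
after L5 α=7/8: [217/4, 84, 693/4]
after L6 α=2/7: [2197/28, 534/7, 4217/28]
after L7 α=3/8: [14681/224, 6387/56, 27469/224]
rounded: [66, 114, 123]

query (0,1) [L1,L4,L5,L6,L7] — begin 0,0,0
L1 α=2/3: [382/3, 108, 266/3]
L4 α=2/3: [1618/9, 148, 1226/9]
L5 α=1/3: [3371/27, 401/3, 2938/27]
L6 α=1/2: [2050/27, 623/6, 5773/54]
L7 α=1/6: [14381/162, 4489/36, 37397/324]
rounded: [89, 125, 115]

(1,3) stack=L1,L4,L5,L6,L7; from [0,0,0]:
+L1 (α=5/7) → [25/7, 1240/7, 165/7]
+L4 (α=1/2) → [352/7, 991/7, 373/7]
+L5 (α=1/6) → [2915/42, 2789/21, 2537/42]
+L6 (α=1/2) → [7745/84, 2392/21, 9005/84]
+L7 (α=3/5) → [32441/210, 12281/105, 30803/210]
= [154, 117, 147]


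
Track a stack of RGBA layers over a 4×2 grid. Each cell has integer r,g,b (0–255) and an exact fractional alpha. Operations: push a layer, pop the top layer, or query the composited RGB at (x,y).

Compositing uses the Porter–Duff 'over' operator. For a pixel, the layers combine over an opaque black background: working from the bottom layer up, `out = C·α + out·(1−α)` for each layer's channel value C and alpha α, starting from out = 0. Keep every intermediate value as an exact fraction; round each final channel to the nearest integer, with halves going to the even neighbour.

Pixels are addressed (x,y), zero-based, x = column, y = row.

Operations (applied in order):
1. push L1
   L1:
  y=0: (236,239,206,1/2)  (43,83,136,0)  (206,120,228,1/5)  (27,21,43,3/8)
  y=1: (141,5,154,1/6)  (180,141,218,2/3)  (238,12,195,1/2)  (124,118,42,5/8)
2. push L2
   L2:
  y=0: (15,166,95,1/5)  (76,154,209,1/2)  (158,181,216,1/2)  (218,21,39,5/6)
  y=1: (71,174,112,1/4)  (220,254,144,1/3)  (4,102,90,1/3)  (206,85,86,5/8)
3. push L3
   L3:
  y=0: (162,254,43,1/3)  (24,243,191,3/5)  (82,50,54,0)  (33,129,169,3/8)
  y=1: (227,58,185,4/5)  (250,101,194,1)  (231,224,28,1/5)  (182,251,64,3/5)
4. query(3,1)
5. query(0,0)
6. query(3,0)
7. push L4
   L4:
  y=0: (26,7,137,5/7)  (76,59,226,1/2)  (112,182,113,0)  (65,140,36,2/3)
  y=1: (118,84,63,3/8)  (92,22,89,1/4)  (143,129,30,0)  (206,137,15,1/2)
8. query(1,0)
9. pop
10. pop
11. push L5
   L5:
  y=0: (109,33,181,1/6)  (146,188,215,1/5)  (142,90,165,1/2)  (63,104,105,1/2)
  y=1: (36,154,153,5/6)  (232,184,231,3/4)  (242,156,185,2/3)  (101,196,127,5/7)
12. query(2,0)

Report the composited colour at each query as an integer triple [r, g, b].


query (3,1) [L1,L2,L3] — begin 0,0,0
L1 α=5/8: [155/2, 295/4, 105/4]
L2 α=5/8: [2525/16, 2585/32, 2035/32]
L3 α=3/5: [6893/40, 14633/80, 5107/80]
rounded: [172, 183, 64]

at x=0,y=0 over L1,L2,L3:
+L1 (α=1/2) → [118, 239/2, 103]
+L2 (α=1/5) → [487/5, 644/5, 507/5]
+L3 (α=1/3) → [1784/15, 2558/15, 1229/15]
→ [119, 171, 82]

query (3,0) [L1,L2,L3] — begin 0,0,0
after L1 α=3/8: [81/8, 63/8, 129/8]
after L2 α=5/6: [8801/48, 301/16, 563/16]
after L3 α=3/8: [48757/384, 7697/128, 10927/128]
rounded: [127, 60, 85]

at x=1,y=0 over L1,L2,L3,L4:
+L1 (α=0) → [0, 0, 0]
+L2 (α=1/2) → [38, 77, 209/2]
+L3 (α=3/5) → [148/5, 883/5, 782/5]
+L4 (α=1/2) → [264/5, 589/5, 956/5]
= [53, 118, 191]

(2,0) stack=L1,L2,L5; from [0,0,0]:
+L1 (α=1/5) → [206/5, 24, 228/5]
+L2 (α=1/2) → [498/5, 205/2, 654/5]
+L5 (α=1/2) → [604/5, 385/4, 1479/10]
→ [121, 96, 148]


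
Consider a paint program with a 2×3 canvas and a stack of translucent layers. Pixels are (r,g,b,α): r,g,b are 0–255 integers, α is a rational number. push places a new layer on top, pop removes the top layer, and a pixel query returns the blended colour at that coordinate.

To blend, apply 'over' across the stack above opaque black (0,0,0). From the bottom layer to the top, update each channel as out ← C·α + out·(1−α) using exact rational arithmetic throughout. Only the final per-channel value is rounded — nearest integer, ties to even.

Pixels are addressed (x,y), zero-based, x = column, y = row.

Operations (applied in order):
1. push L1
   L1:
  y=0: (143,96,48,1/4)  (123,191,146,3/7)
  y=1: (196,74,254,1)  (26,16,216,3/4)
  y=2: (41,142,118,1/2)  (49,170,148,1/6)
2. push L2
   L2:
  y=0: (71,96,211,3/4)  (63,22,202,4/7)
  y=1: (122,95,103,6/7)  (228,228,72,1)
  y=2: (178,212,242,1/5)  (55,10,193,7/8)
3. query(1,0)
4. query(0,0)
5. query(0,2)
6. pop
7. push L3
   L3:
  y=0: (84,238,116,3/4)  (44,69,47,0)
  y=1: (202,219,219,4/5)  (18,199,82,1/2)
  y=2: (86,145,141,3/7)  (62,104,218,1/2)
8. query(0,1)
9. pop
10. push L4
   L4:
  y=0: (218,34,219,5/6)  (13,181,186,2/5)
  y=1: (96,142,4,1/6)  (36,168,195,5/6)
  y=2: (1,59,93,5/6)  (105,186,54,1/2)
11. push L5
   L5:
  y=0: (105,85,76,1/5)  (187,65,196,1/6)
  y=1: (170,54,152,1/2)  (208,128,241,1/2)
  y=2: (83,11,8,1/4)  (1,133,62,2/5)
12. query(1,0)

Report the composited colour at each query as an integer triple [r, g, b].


query (1,0) [L1,L2] — begin 0,0,0
L1 α=3/7: [369/7, 573/7, 438/7]
L2 α=4/7: [2871/49, 2335/49, 6970/49]
→ [59, 48, 142]

(0,0) stack=L1,L2; from [0,0,0]:
after L1 α=1/4: [143/4, 24, 12]
after L2 α=3/4: [995/16, 78, 645/4]
= [62, 78, 161]

query (0,2) [L1,L2] — begin 0,0,0
+L1 (α=1/2) → [41/2, 71, 59]
+L2 (α=1/5) → [52, 496/5, 478/5]
rounded: [52, 99, 96]

query (0,1) [L1,L3] — begin 0,0,0
L1 α=1: [196, 74, 254]
L3 α=4/5: [1004/5, 190, 226]
rounded: [201, 190, 226]

at x=1,y=0 over L1,L4,L5:
L1 α=3/7: [369/7, 573/7, 438/7]
L4 α=2/5: [1289/35, 4253/35, 3918/35]
L5 α=1/6: [433/7, 2354/21, 2645/21]
→ [62, 112, 126]


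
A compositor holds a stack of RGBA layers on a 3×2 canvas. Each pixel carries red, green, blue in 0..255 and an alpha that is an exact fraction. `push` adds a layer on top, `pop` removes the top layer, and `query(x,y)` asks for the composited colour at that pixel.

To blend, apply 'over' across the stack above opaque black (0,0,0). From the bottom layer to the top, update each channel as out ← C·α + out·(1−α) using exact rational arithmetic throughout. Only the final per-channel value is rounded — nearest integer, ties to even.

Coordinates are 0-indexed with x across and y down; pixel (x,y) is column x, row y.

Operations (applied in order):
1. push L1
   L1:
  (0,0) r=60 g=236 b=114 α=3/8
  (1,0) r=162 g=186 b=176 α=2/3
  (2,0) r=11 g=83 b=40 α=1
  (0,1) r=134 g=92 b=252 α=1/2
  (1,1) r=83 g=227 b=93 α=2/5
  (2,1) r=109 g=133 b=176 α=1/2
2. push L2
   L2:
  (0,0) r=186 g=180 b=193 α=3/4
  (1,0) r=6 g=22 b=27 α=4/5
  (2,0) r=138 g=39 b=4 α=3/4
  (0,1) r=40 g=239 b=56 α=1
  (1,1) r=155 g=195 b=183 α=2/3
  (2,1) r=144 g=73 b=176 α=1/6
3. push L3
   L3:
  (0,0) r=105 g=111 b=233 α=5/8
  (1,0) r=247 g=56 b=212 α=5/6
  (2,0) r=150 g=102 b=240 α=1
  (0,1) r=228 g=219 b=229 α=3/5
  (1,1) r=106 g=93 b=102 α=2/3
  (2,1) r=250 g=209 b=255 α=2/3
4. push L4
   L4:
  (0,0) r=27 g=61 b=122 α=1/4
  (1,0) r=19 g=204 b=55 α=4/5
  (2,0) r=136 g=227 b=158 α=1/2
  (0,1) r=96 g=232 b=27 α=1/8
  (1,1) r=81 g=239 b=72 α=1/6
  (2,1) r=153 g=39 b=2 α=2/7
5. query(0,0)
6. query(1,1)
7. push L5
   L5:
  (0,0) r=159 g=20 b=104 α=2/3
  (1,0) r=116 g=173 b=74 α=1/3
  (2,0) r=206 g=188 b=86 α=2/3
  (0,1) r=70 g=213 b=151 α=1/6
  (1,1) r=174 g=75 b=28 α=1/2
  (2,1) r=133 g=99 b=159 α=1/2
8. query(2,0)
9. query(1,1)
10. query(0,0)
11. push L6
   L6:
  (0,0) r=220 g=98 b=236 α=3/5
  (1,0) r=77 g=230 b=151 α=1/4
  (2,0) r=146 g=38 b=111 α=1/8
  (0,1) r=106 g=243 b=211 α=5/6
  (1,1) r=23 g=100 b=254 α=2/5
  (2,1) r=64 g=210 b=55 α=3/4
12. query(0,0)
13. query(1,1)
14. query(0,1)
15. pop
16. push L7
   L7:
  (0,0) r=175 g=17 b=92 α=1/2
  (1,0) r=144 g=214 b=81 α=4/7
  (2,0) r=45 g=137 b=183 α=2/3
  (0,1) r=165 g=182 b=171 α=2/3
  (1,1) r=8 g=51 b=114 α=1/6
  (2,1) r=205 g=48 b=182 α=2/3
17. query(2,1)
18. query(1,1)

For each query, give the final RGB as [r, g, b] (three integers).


query (0,0) [L1,L2,L3,L4] — begin 0,0,0
after L1 α=3/8: [45/2, 177/2, 171/4]
after L2 α=3/4: [1161/8, 1257/8, 2487/16]
after L3 α=5/8: [7683/64, 8211/64, 26101/128]
after L4 α=1/4: [24777/256, 28537/256, 93919/512]
rounded: [97, 111, 183]

(1,1) stack=L1,L2,L3,L4; from [0,0,0]:
+L1 (α=2/5) → [166/5, 454/5, 186/5]
+L2 (α=2/3) → [572/5, 2404/15, 672/5]
+L3 (α=2/3) → [544/5, 5194/45, 564/5]
+L4 (α=1/6) → [625/6, 7345/54, 106]
rounded: [104, 136, 106]

query (2,0) [L1,L2,L3,L4,L5] — begin 0,0,0
+L1 (α=1) → [11, 83, 40]
+L2 (α=3/4) → [425/4, 50, 13]
+L3 (α=1) → [150, 102, 240]
+L4 (α=1/2) → [143, 329/2, 199]
+L5 (α=2/3) → [185, 1081/6, 371/3]
→ [185, 180, 124]

(1,1) stack=L1,L2,L3,L4,L5; from [0,0,0]:
+L1 (α=2/5) → [166/5, 454/5, 186/5]
+L2 (α=2/3) → [572/5, 2404/15, 672/5]
+L3 (α=2/3) → [544/5, 5194/45, 564/5]
+L4 (α=1/6) → [625/6, 7345/54, 106]
+L5 (α=1/2) → [1669/12, 11395/108, 67]
→ [139, 106, 67]

(0,0) stack=L1,L2,L3,L4,L5; from [0,0,0]:
after L1 α=3/8: [45/2, 177/2, 171/4]
after L2 α=3/4: [1161/8, 1257/8, 2487/16]
after L3 α=5/8: [7683/64, 8211/64, 26101/128]
after L4 α=1/4: [24777/256, 28537/256, 93919/512]
after L5 α=2/3: [35395/256, 38777/768, 66805/512]
rounded: [138, 50, 130]

(0,0) stack=L1,L2,L3,L4,L5,L6; from [0,0,0]:
L1 α=3/8: [45/2, 177/2, 171/4]
L2 α=3/4: [1161/8, 1257/8, 2487/16]
L3 α=5/8: [7683/64, 8211/64, 26101/128]
L4 α=1/4: [24777/256, 28537/256, 93919/512]
L5 α=2/3: [35395/256, 38777/768, 66805/512]
L6 α=3/5: [23975/128, 151673/1920, 248053/1280]
rounded: [187, 79, 194]

query (1,1) [L1,L2,L3,L4,L5,L6] — begin 0,0,0
+L1 (α=2/5) → [166/5, 454/5, 186/5]
+L2 (α=2/3) → [572/5, 2404/15, 672/5]
+L3 (α=2/3) → [544/5, 5194/45, 564/5]
+L4 (α=1/6) → [625/6, 7345/54, 106]
+L5 (α=1/2) → [1669/12, 11395/108, 67]
+L6 (α=2/5) → [1853/20, 3719/36, 709/5]
rounded: [93, 103, 142]

(0,1) stack=L1,L2,L3,L4,L5,L6; from [0,0,0]:
after L1 α=1/2: [67, 46, 126]
after L2 α=1: [40, 239, 56]
after L3 α=3/5: [764/5, 227, 799/5]
after L4 α=1/8: [1457/10, 1821/8, 716/5]
after L5 α=1/6: [1597/12, 3603/16, 289/2]
after L6 α=5/6: [7957/72, 7681/32, 2399/12]
→ [111, 240, 200]

(2,1) stack=L1,L2,L3,L4,L5,L7; from [0,0,0]:
after L1 α=1/2: [109/2, 133/2, 88]
after L2 α=1/6: [833/12, 811/12, 308/3]
after L3 α=2/3: [6833/36, 5827/36, 1838/9]
after L4 α=2/7: [45181/252, 31943/252, 1318/9]
after L5 α=1/2: [78697/504, 56891/504, 2749/18]
after L7 α=2/3: [285337/1512, 105275/1512, 9301/54]
rounded: [189, 70, 172]

at x=1,y=1 over L1,L2,L3,L4,L5,L7:
after L1 α=2/5: [166/5, 454/5, 186/5]
after L2 α=2/3: [572/5, 2404/15, 672/5]
after L3 α=2/3: [544/5, 5194/45, 564/5]
after L4 α=1/6: [625/6, 7345/54, 106]
after L5 α=1/2: [1669/12, 11395/108, 67]
after L7 α=1/6: [8441/72, 62483/648, 449/6]
= [117, 96, 75]


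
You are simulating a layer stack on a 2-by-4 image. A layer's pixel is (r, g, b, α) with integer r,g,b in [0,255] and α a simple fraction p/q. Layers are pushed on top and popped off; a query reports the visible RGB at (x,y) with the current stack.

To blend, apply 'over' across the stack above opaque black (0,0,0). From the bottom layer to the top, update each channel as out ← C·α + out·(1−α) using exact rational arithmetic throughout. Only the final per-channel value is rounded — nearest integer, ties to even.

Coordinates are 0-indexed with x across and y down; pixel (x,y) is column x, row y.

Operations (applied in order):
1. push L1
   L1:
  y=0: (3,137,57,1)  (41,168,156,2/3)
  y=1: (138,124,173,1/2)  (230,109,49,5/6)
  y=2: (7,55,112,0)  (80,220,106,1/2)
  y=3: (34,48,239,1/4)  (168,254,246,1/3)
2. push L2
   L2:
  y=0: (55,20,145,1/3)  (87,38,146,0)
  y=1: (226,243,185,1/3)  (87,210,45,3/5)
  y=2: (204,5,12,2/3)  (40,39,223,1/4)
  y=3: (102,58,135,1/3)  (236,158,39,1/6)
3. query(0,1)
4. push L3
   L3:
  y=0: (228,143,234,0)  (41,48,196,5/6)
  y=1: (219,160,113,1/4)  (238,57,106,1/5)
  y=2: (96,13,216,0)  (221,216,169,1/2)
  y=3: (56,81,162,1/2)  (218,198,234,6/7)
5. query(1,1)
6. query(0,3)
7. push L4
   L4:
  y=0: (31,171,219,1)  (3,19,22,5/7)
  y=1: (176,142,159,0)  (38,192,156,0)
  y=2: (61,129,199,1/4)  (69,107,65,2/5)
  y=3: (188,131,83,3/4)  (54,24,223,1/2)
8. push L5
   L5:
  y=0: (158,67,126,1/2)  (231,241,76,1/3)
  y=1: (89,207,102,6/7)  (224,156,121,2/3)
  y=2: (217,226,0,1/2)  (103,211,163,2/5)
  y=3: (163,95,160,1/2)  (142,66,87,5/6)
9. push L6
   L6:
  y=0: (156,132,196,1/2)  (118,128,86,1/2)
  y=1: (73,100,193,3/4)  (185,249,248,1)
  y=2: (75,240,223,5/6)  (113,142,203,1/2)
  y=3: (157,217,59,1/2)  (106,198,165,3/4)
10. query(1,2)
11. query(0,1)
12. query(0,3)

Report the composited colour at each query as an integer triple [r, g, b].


(0,1) stack=L1,L2; from [0,0,0]:
L1 α=1/2: [69, 62, 173/2]
L2 α=1/3: [364/3, 367/3, 358/3]
= [121, 122, 119]

(1,1) stack=L1,L2,L3; from [0,0,0]:
+L1 (α=5/6) → [575/3, 545/6, 245/6]
+L2 (α=3/5) → [1933/15, 487/3, 130/3]
+L3 (α=1/5) → [11302/75, 2119/15, 838/15]
rounded: [151, 141, 56]

at x=0,y=3 over L1,L2,L3:
after L1 α=1/4: [17/2, 12, 239/4]
after L2 α=1/3: [119/3, 82/3, 509/6]
after L3 α=1/2: [287/6, 325/6, 1481/12]
rounded: [48, 54, 123]

at x=1,y=2 over L1,L2,L3,L4,L5,L6:
L1 α=1/2: [40, 110, 53]
L2 α=1/4: [40, 369/4, 191/2]
L3 α=1/2: [261/2, 1233/8, 529/4]
L4 α=2/5: [1059/10, 5411/40, 2107/20]
L5 α=2/5: [5237/50, 33113/200, 12841/100]
L6 α=1/2: [10887/100, 61513/400, 33141/200]
rounded: [109, 154, 166]

at x=0,y=1 over L1,L2,L3,L4,L5,L6:
after L1 α=1/2: [69, 62, 173/2]
after L2 α=1/3: [364/3, 367/3, 358/3]
after L3 α=1/4: [583/4, 527/4, 471/4]
after L4 α=0: [583/4, 527/4, 471/4]
after L5 α=6/7: [2719/28, 785/4, 417/4]
after L6 α=3/4: [8851/112, 1985/16, 2733/16]
rounded: [79, 124, 171]

at x=0,y=3 over L1,L2,L3,L4,L5,L6:
L1 α=1/4: [17/2, 12, 239/4]
L2 α=1/3: [119/3, 82/3, 509/6]
L3 α=1/2: [287/6, 325/6, 1481/12]
L4 α=3/4: [3671/24, 2683/24, 4469/48]
L5 α=1/2: [7583/48, 4963/48, 12149/96]
L6 α=1/2: [15119/96, 15379/96, 17813/192]
→ [157, 160, 93]


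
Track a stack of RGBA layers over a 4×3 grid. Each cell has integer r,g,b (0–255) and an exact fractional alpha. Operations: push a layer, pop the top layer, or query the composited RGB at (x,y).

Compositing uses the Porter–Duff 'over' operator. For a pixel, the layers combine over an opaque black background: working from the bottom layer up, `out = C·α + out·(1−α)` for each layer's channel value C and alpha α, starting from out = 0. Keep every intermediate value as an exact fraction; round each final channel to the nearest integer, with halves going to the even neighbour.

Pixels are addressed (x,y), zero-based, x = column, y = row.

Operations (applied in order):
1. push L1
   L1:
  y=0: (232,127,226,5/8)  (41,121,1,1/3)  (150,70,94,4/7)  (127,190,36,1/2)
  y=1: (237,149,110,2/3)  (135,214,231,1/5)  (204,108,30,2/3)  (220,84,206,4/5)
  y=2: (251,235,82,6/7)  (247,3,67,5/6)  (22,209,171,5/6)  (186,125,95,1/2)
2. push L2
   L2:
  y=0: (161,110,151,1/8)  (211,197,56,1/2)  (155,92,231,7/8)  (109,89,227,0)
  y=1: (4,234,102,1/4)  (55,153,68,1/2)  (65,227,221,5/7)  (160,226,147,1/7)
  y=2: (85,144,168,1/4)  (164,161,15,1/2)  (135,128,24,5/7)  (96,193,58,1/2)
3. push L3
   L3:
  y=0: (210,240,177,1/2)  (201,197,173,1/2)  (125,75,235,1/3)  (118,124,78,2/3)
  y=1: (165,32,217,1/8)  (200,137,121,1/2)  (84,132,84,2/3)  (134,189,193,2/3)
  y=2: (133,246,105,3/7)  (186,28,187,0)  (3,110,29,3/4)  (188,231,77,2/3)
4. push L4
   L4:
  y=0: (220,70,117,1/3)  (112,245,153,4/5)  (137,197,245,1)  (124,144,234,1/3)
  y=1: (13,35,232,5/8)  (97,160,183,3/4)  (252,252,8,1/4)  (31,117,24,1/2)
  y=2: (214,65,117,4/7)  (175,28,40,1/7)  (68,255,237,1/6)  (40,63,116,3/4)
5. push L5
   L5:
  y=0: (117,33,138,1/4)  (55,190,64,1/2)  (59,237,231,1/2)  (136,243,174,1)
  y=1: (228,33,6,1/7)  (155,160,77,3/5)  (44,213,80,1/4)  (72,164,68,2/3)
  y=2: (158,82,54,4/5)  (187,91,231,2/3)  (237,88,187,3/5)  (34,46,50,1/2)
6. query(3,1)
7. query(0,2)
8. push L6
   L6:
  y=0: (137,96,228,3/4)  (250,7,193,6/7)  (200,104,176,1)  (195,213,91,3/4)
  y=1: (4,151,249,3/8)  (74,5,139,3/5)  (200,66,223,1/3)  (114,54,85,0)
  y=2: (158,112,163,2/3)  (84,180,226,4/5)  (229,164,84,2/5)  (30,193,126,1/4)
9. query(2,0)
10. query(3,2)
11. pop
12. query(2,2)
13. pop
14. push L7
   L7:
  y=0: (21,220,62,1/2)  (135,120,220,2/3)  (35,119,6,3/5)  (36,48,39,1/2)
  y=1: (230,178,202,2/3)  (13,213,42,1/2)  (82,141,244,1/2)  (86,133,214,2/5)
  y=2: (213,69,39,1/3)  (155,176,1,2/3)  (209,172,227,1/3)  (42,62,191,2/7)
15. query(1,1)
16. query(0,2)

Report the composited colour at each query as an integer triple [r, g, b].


at x=3,y=1 over L1,L2,L3,L4,L5:
after L1 α=4/5: [176, 336/5, 824/5]
after L2 α=1/7: [1216/7, 3146/35, 5679/35]
after L3 α=2/3: [3092/21, 16376/105, 19189/105]
after L4 α=1/2: [3743/42, 28661/210, 21709/210]
after L5 α=2/3: [9791/126, 97541/630, 50269/630]
→ [78, 155, 80]

(0,2) stack=L1,L2,L3,L4,L5; from [0,0,0]:
L1 α=6/7: [1506/7, 1410/7, 492/7]
L2 α=1/4: [5113/28, 2619/14, 663/7]
L3 α=3/7: [7906/49, 10404/49, 4857/49]
L4 α=4/7: [65662/343, 43952/343, 37503/343]
L5 α=4/5: [282438/1715, 156456/1715, 111591/1715]
= [165, 91, 65]

at x=2,y=0 over L1,L2,L3,L4,L5,L6:
after L1 α=4/7: [600/7, 40, 376/7]
after L2 α=7/8: [8195/56, 171/2, 11695/56]
after L3 α=1/3: [11695/84, 82, 18275/84]
after L4 α=1: [137, 197, 245]
after L5 α=1/2: [98, 217, 238]
after L6 α=1: [200, 104, 176]
rounded: [200, 104, 176]

(3,2) stack=L1,L2,L3,L4,L5,L6; from [0,0,0]:
after L1 α=1/2: [93, 125/2, 95/2]
after L2 α=1/2: [189/2, 511/4, 211/4]
after L3 α=2/3: [941/6, 2359/12, 827/12]
after L4 α=3/4: [1661/24, 4627/48, 5003/48]
after L5 α=1/2: [2477/48, 6835/96, 7403/96]
after L6 α=1/4: [2957/64, 13011/128, 11435/128]
→ [46, 102, 89]

(2,2) stack=L1,L2,L3,L4,L5; from [0,0,0]:
L1 α=5/6: [55/3, 1045/6, 285/2]
L2 α=5/7: [305/3, 2965/21, 405/7]
L3 α=3/4: [83/3, 9895/84, 507/14]
L4 α=1/6: [619/18, 70895/504, 1951/28]
L5 α=3/5: [7018/45, 137423/1260, 1961/14]
→ [156, 109, 140]

query (1,1) [L1,L2,L3,L4,L7] — begin 0,0,0
after L1 α=1/5: [27, 214/5, 231/5]
after L2 α=1/2: [41, 979/10, 571/10]
after L3 α=1/2: [241/2, 2349/20, 1781/20]
after L4 α=3/4: [823/8, 11949/80, 12761/80]
after L7 α=1/2: [927/16, 28989/160, 16121/160]
= [58, 181, 101]

query (0,2) [L1,L2,L3,L4,L7] — begin 0,0,0
after L1 α=6/7: [1506/7, 1410/7, 492/7]
after L2 α=1/4: [5113/28, 2619/14, 663/7]
after L3 α=3/7: [7906/49, 10404/49, 4857/49]
after L4 α=4/7: [65662/343, 43952/343, 37503/343]
after L7 α=1/3: [204383/1029, 111571/1029, 29461/343]
rounded: [199, 108, 86]


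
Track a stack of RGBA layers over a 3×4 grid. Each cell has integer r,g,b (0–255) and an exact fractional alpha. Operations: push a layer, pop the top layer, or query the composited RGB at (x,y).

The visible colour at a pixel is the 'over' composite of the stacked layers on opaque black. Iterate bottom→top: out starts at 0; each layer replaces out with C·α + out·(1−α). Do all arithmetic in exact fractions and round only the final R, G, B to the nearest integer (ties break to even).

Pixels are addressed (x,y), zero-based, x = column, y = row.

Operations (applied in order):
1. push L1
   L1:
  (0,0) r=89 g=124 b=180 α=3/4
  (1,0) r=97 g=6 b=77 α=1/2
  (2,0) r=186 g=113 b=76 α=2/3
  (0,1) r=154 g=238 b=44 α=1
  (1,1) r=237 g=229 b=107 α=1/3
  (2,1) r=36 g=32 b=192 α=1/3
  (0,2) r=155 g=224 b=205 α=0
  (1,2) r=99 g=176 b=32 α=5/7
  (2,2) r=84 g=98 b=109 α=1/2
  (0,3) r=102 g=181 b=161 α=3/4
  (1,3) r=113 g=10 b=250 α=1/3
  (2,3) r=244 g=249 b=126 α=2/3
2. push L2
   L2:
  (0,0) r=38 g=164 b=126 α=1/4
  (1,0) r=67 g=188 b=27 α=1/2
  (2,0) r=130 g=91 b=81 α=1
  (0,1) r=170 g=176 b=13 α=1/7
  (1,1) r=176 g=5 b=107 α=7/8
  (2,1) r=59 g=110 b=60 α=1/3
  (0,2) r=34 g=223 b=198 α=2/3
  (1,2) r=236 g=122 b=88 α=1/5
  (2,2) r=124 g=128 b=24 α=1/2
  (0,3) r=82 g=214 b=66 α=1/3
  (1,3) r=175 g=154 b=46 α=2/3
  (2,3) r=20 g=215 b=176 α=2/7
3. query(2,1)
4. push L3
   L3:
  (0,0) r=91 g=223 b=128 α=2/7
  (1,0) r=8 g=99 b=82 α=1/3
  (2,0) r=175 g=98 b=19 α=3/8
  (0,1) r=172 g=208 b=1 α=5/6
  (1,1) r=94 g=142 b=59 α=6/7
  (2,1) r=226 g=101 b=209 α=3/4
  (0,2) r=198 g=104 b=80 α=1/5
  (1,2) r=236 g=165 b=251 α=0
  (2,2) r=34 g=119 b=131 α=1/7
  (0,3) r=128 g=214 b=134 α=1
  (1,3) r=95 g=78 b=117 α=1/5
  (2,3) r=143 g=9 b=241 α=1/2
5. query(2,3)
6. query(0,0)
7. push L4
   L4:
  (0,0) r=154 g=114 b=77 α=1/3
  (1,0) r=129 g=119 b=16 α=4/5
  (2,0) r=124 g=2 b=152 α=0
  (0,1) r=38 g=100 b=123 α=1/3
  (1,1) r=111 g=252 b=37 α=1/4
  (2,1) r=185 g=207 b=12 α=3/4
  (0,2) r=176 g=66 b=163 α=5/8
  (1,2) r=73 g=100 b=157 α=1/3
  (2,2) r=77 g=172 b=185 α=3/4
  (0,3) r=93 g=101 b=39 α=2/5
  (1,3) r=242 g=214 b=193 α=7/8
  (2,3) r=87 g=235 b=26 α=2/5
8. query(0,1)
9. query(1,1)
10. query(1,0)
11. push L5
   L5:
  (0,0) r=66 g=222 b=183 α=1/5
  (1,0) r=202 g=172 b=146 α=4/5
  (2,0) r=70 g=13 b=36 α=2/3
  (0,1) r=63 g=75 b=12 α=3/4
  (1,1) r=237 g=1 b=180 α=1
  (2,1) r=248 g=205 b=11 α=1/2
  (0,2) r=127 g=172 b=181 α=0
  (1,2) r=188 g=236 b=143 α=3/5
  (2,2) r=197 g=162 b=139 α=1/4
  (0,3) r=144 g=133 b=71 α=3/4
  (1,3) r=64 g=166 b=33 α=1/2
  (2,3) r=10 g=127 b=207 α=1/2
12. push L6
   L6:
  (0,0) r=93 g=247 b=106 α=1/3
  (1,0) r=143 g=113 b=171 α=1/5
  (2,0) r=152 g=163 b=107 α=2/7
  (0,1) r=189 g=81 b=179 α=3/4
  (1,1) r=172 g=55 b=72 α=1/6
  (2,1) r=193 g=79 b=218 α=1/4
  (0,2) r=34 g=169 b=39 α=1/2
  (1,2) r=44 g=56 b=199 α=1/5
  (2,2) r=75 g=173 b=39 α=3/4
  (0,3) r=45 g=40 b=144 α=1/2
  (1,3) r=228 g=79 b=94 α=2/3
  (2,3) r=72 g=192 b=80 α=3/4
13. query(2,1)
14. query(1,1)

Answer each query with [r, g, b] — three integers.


at x=2,y=1 over L1,L2:
L1 α=1/3: [12, 32/3, 64]
L2 α=1/3: [83/3, 394/9, 188/3]
= [28, 44, 63]

(2,3) stack=L1,L2,L3; from [0,0,0]:
+L1 (α=2/3) → [488/3, 166, 84]
+L2 (α=2/7) → [2560/21, 180, 772/7]
+L3 (α=1/2) → [5563/42, 189/2, 2459/14]
= [132, 94, 176]

(0,0) stack=L1,L2,L3; from [0,0,0]:
+L1 (α=3/4) → [267/4, 93, 135]
+L2 (α=1/4) → [953/16, 443/4, 531/4]
+L3 (α=2/7) → [7677/112, 3999/28, 3679/28]
= [69, 143, 131]

(0,1) stack=L1,L2,L3,L4; from [0,0,0]:
+L1 (α=1) → [154, 238, 44]
+L2 (α=1/7) → [1094/7, 1604/7, 277/7]
+L3 (α=5/6) → [3557/21, 4442/21, 52/7]
+L4 (α=1/3) → [7912/63, 10984/63, 965/21]
= [126, 174, 46]

(1,1) stack=L1,L2,L3,L4; from [0,0,0]:
+L1 (α=1/3) → [79, 229/3, 107/3]
+L2 (α=7/8) → [1311/8, 167/12, 1177/12]
+L3 (α=6/7) → [5823/56, 10391/84, 775/12]
+L4 (α=1/4) → [23685/224, 17447/112, 923/16]
rounded: [106, 156, 58]

at x=1,y=0 over L1,L2,L3,L4:
L1 α=1/2: [97/2, 3, 77/2]
L2 α=1/2: [231/4, 191/2, 131/4]
L3 α=1/3: [247/6, 290/3, 295/6]
L4 α=4/5: [3343/30, 1718/15, 679/30]
= [111, 115, 23]

at x=2,y=1 over L1,L2,L3,L4,L5,L6:
+L1 (α=1/3) → [12, 32/3, 64]
+L2 (α=1/3) → [83/3, 394/9, 188/3]
+L3 (α=3/4) → [2117/12, 3121/36, 2069/12]
+L4 (α=3/4) → [8777/48, 25477/144, 2501/48]
+L5 (α=1/2) → [20681/96, 54997/288, 3029/96]
+L6 (α=1/4) → [26857/128, 62581/384, 10005/128]
→ [210, 163, 78]

at x=1,y=1 over L1,L2,L3,L4,L5,L6:
L1 α=1/3: [79, 229/3, 107/3]
L2 α=7/8: [1311/8, 167/12, 1177/12]
L3 α=6/7: [5823/56, 10391/84, 775/12]
L4 α=1/4: [23685/224, 17447/112, 923/16]
L5 α=1: [237, 1, 180]
L6 α=1/6: [1357/6, 10, 162]
→ [226, 10, 162]


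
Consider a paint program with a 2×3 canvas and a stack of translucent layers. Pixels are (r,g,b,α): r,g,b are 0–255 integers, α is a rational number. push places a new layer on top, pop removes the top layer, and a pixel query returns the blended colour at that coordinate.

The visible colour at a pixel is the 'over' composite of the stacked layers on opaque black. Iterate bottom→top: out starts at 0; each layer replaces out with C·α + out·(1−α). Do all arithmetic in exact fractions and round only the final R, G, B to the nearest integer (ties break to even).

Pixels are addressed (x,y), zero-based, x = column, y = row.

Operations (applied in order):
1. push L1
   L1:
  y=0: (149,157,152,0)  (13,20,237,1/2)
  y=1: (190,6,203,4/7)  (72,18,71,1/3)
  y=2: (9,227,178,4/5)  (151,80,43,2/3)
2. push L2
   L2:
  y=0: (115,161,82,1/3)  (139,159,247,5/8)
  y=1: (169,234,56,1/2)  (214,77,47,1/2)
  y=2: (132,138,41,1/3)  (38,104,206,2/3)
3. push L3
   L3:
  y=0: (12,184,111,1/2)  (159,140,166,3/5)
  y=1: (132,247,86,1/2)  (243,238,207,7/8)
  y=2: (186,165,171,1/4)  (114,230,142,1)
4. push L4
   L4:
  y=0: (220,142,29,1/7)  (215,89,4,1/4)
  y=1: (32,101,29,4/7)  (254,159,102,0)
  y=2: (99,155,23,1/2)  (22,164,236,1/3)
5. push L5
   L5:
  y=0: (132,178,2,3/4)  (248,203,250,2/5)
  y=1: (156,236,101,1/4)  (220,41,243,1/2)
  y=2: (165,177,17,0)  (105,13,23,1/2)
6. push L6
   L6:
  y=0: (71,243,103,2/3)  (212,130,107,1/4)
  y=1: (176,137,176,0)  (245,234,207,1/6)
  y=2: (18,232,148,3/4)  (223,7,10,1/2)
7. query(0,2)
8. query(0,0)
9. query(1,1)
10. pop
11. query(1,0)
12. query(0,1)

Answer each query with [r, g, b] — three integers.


query (0,2) [L1,L2,L3,L4,L5,L6] — begin 0,0,0
after L1 α=4/5: [36/5, 908/5, 712/5]
after L2 α=1/3: [244/5, 2506/15, 543/5]
after L3 α=1/4: [831/10, 3331/20, 621/5]
after L4 α=1/2: [1821/20, 6431/40, 368/5]
after L5 α=0: [1821/20, 6431/40, 368/5]
after L6 α=3/4: [2901/80, 34271/160, 647/5]
→ [36, 214, 129]

at x=0,y=0 over L1,L2,L3,L4,L5,L6:
L1 α=0: [0, 0, 0]
L2 α=1/3: [115/3, 161/3, 82/3]
L3 α=1/2: [151/6, 713/6, 415/6]
L4 α=1/7: [53, 855/7, 444/7]
L5 α=3/4: [449/4, 4593/28, 243/14]
L6 α=2/3: [339/4, 6067/28, 3127/42]
→ [85, 217, 74]

query (1,1) [L1,L2,L3,L4,L5,L6] — begin 0,0,0
+L1 (α=1/3) → [24, 6, 71/3]
+L2 (α=1/2) → [119, 83/2, 106/3]
+L3 (α=7/8) → [455/2, 3415/16, 4453/24]
+L4 (α=0) → [455/2, 3415/16, 4453/24]
+L5 (α=1/2) → [895/4, 4071/32, 10285/48]
+L6 (α=1/6) → [5455/24, 9281/64, 61361/288]
rounded: [227, 145, 213]

(1,0) stack=L1,L2,L3,L4,L5; from [0,0,0]:
+L1 (α=1/2) → [13/2, 10, 237/2]
+L2 (α=5/8) → [1429/16, 825/8, 3181/16]
+L3 (α=3/5) → [1049/8, 501/4, 1433/8]
+L4 (α=1/4) → [4867/32, 1859/16, 4331/32]
+L5 (α=2/5) → [30473/160, 12073/80, 28993/160]
rounded: [190, 151, 181]

at x=0,y=1 over L1,L2,L3,L4,L5:
after L1 α=4/7: [760/7, 24/7, 116]
after L2 α=1/2: [1943/14, 831/7, 86]
after L3 α=1/2: [3791/28, 1280/7, 86]
after L4 α=4/7: [14957/196, 6668/49, 374/7]
after L5 α=1/4: [75447/784, 7892/49, 1829/28]
= [96, 161, 65]


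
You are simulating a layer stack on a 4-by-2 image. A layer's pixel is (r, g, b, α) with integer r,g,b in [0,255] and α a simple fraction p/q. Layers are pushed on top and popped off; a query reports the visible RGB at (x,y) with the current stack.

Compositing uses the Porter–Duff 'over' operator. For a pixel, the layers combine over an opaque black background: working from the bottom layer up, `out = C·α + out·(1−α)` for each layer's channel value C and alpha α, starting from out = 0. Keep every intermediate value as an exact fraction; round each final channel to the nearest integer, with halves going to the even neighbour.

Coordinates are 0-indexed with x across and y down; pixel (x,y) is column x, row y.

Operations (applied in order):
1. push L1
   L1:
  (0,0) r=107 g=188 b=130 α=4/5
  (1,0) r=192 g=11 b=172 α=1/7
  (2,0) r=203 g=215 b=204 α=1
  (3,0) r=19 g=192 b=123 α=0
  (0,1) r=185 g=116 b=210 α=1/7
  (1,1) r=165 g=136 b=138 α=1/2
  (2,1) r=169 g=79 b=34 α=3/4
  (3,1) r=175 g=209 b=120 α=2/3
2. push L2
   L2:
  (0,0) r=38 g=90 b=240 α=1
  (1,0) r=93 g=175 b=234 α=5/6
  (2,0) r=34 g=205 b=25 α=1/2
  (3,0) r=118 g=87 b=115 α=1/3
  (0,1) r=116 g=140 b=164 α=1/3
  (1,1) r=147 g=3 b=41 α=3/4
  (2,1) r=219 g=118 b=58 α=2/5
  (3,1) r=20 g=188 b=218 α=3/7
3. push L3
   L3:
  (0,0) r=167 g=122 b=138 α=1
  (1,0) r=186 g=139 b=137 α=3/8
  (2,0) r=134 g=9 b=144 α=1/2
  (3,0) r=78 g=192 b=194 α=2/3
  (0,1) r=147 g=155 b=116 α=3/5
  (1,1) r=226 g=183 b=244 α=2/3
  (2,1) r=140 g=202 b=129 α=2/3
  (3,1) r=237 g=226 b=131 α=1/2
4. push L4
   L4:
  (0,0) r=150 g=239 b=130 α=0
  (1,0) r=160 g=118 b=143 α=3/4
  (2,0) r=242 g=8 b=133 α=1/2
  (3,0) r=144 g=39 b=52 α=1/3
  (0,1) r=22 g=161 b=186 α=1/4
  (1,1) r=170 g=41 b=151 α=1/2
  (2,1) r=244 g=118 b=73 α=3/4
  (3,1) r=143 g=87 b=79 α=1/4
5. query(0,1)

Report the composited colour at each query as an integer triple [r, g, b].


query (0,1) [L1,L2,L3,L4] — begin 0,0,0
after L1 α=1/7: [185/7, 116/7, 30]
after L2 α=1/3: [394/7, 404/7, 224/3]
after L3 α=3/5: [775/7, 4063/35, 1492/15]
after L4 α=1/4: [2479/28, 4456/35, 1211/10]
rounded: [89, 127, 121]
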